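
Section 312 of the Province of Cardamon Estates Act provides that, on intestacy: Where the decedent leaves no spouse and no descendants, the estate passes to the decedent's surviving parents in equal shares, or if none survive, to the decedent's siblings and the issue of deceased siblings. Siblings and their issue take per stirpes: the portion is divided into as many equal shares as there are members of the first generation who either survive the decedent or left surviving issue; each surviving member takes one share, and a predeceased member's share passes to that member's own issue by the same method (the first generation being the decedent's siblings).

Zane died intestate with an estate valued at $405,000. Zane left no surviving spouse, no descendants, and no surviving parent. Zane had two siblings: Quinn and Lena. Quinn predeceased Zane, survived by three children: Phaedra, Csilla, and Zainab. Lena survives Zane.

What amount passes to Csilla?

The entire $405,000 passes to the siblings and their issue.
That amount ($405,000) is divided into 2 shares of $202,500: Lena takes $202,500; Quinn's $202,500 share passes to Quinn's issue.
Quinn's share ($202,500) is divided into 3 shares of $67,500: Phaedra, Csilla, and Zainab each take $67,500.

Csilla receives $67,500.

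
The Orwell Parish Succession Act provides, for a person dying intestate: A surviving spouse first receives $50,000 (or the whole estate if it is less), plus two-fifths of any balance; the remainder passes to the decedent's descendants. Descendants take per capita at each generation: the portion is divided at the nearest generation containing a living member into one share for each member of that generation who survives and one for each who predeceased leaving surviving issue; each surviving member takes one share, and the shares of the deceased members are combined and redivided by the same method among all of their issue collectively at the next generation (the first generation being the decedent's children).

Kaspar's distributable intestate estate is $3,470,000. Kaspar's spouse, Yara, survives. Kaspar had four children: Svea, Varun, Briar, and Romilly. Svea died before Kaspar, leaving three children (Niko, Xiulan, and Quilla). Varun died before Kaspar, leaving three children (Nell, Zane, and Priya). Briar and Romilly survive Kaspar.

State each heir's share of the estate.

Yara first takes $50,000, leaving a balance of $3,420,000. Yara then takes two-fifths of the balance ($1,368,000), for a total of $1,418,000. The remaining $2,052,000 passes to the descendants.
The descendants' portion ($2,052,000) is divided at the children's generation into 4 shares of $513,000. Briar and Romilly each take $513,000. The 2 shares of the deceased (Svea and Varun) are combined into a pool of $1,026,000.
That pool ($1,026,000) is divided at the grandchildren's generation equally among Niko, Xiulan, Quilla, Nell, Zane, and Priya: $171,000 each.

Yara: $1,418,000; Niko: $171,000; Xiulan: $171,000; Quilla: $171,000; Nell: $171,000; Zane: $171,000; Priya: $171,000; Briar: $513,000; Romilly: $513,000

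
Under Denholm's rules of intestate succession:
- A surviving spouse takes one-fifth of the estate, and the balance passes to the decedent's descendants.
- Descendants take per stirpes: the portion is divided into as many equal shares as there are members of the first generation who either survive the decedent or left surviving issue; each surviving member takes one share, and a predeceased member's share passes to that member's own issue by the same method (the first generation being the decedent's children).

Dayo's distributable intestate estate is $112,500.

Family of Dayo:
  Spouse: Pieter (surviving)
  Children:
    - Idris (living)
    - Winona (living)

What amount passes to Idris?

Pieter takes one-fifth of $112,500 = $22,500. The remaining $90,000 passes to the descendants.
The descendants' portion ($90,000) is divided into 2 shares of $45,000: Idris and Winona each take $45,000.

Idris receives $45,000.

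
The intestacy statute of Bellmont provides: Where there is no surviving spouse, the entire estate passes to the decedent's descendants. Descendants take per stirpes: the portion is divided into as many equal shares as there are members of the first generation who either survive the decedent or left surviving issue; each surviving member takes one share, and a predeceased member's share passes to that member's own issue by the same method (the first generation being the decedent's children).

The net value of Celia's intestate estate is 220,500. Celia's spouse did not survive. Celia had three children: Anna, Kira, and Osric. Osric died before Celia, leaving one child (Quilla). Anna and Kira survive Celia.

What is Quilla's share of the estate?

Quilla receives 73,500.

The entire 220,500 passes to the descendants.
That amount (220,500) is divided into 3 shares of 73,500: Anna and Kira each take 73,500; Osric's 73,500 share passes to Osric's issue.
Osric's share (73,500) passes entirely to Quilla.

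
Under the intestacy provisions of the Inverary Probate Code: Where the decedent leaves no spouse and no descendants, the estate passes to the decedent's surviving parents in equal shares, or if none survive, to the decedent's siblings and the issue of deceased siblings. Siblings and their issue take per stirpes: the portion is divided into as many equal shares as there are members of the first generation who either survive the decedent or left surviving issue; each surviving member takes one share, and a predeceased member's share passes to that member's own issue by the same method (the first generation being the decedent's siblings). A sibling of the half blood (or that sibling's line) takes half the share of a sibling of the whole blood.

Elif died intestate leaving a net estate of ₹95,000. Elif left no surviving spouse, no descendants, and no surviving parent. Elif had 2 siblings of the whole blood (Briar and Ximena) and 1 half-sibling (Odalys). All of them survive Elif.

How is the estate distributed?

The entire ₹95,000 passes to the siblings and their issue.
Counting each half-blood sibling's line as half a unit, there are 5/2 units in ₹95,000, so one unit is ₹38,000. Whole-blood lines (Briar and Ximena) take ₹38,000 each; half-blood lines (Odalys) take ₹19,000 each.

Odalys: ₹19,000; Briar: ₹38,000; Ximena: ₹38,000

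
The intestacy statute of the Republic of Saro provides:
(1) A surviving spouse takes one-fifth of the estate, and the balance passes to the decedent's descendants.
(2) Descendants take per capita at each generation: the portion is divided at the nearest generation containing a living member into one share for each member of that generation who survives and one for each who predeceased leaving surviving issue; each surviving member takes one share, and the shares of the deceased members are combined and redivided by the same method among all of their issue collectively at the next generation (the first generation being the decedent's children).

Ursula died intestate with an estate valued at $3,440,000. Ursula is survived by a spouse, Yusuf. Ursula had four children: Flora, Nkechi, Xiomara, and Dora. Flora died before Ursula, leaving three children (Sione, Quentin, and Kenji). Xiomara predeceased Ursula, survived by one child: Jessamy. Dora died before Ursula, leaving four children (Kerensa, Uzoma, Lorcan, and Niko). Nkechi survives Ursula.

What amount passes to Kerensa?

Kerensa receives $258,000.

Yusuf takes one-fifth of $3,440,000 = $688,000. The remaining $2,752,000 passes to the descendants.
The descendants' portion ($2,752,000) is divided at the children's generation into 4 shares of $688,000. Nkechi takes $688,000. The 3 shares of the deceased (Flora, Xiomara, and Dora) are combined into a pool of $2,064,000.
That pool ($2,064,000) is divided at the grandchildren's generation equally among Sione, Quentin, Kenji, Jessamy, Kerensa, Uzoma, Lorcan, and Niko: $258,000 each.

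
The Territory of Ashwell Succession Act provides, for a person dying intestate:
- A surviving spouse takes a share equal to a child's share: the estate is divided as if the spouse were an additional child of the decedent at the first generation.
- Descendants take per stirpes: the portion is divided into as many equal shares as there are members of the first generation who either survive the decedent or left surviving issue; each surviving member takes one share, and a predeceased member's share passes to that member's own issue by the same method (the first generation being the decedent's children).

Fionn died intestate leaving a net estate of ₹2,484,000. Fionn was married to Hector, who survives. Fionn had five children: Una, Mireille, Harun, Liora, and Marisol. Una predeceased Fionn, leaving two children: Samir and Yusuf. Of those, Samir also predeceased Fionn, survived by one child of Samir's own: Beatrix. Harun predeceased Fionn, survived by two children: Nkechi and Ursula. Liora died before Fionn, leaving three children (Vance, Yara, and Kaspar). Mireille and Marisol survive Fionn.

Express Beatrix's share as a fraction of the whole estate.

The spouse counts as an additional share at the children's level, so there are 6 primary shares of ₹414,000. Hector takes one such share (₹414,000).
The children's combined portion (₹2,070,000) is divided into 5 shares of ₹414,000: Mireille and Marisol each take ₹414,000; Una's ₹414,000 share passes to Una's issue; Harun's ₹414,000 share passes to Harun's issue; Liora's ₹414,000 share passes to Liora's issue.
Una's share (₹414,000) is divided into 2 shares of ₹207,000: Yusuf takes ₹207,000; Samir's ₹207,000 share passes to Samir's issue.
Samir's share (₹207,000) passes entirely to Beatrix.
Harun's share (₹414,000) is divided into 2 shares of ₹207,000: Nkechi and Ursula each take ₹207,000.
Liora's share (₹414,000) is divided into 3 shares of ₹138,000: Vance, Yara, and Kaspar each take ₹138,000.

Beatrix receives 1/12 of the estate.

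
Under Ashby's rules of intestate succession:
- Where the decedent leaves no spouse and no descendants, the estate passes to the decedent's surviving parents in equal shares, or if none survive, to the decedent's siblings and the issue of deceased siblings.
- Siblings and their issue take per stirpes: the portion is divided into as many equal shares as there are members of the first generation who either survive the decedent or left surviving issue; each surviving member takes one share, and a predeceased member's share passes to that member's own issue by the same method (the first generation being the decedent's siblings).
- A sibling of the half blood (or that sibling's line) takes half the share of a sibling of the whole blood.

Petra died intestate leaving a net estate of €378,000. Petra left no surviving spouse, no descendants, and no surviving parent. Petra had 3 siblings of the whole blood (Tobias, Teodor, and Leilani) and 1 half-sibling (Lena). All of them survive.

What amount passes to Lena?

The entire €378,000 passes to the siblings and their issue.
Counting each half-blood sibling's line as half a unit, there are 7/2 units in €378,000, so one unit is €108,000. Whole-blood lines (Tobias, Teodor, and Leilani) take €108,000 each; half-blood lines (Lena) take €54,000 each.

Lena receives €54,000.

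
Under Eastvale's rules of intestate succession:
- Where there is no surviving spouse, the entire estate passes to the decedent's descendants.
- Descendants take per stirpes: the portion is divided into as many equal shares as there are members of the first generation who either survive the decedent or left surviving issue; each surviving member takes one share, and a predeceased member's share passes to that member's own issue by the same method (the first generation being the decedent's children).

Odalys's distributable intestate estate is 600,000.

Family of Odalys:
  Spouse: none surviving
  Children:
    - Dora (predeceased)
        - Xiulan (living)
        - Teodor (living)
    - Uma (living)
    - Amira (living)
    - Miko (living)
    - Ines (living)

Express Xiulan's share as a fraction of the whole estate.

Xiulan receives 1/10 of the estate.

The entire 600,000 passes to the descendants.
That amount (600,000) is divided into 5 shares of 120,000: Uma, Amira, Miko, and Ines each take 120,000; Dora's 120,000 share passes to Dora's issue.
Dora's share (120,000) is divided into 2 shares of 60,000: Xiulan and Teodor each take 60,000.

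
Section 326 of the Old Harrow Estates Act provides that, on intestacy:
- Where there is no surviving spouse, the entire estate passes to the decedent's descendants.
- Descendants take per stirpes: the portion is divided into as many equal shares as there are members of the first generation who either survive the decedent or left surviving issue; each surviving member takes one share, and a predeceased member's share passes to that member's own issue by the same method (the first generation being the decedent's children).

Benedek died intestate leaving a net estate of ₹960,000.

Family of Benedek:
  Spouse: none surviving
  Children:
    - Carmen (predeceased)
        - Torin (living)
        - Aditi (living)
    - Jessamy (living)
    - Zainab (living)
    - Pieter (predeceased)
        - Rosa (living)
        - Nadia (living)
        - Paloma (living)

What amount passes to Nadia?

Nadia receives ₹80,000.

The entire ₹960,000 passes to the descendants.
That amount (₹960,000) is divided into 4 shares of ₹240,000: Jessamy and Zainab each take ₹240,000; Carmen's ₹240,000 share passes to Carmen's issue; Pieter's ₹240,000 share passes to Pieter's issue.
Carmen's share (₹240,000) is divided into 2 shares of ₹120,000: Torin and Aditi each take ₹120,000.
Pieter's share (₹240,000) is divided into 3 shares of ₹80,000: Rosa, Nadia, and Paloma each take ₹80,000.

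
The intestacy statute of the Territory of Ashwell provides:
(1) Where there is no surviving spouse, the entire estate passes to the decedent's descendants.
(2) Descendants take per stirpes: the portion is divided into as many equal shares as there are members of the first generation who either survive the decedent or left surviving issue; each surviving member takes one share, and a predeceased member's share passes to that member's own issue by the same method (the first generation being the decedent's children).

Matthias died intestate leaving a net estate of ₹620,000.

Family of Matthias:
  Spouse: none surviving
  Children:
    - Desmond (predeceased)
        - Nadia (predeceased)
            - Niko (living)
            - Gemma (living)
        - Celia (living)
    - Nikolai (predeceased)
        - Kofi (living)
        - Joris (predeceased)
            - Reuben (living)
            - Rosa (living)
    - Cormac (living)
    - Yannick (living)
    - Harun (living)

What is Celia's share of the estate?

Celia receives ₹62,000.

The entire ₹620,000 passes to the descendants.
That amount (₹620,000) is divided into 5 shares of ₹124,000: Cormac, Yannick, and Harun each take ₹124,000; Desmond's ₹124,000 share passes to Desmond's issue; Nikolai's ₹124,000 share passes to Nikolai's issue.
Desmond's share (₹124,000) is divided into 2 shares of ₹62,000: Celia takes ₹62,000; Nadia's ₹62,000 share passes to Nadia's issue.
Nadia's share (₹62,000) is divided into 2 shares of ₹31,000: Niko and Gemma each take ₹31,000.
Nikolai's share (₹124,000) is divided into 2 shares of ₹62,000: Kofi takes ₹62,000; Joris's ₹62,000 share passes to Joris's issue.
Joris's share (₹62,000) is divided into 2 shares of ₹31,000: Reuben and Rosa each take ₹31,000.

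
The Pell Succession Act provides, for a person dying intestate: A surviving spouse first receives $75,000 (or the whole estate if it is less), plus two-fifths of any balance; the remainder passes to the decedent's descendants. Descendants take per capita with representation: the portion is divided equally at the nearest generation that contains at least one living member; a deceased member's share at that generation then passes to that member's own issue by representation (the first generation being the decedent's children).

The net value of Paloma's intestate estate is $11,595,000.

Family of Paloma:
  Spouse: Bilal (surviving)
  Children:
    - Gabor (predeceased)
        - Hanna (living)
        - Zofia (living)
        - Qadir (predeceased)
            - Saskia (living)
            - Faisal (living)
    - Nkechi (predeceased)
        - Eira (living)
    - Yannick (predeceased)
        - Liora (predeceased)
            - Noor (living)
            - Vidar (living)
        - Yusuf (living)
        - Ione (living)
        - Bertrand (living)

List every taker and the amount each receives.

Bilal: $4,683,000; Hanna: $864,000; Zofia: $864,000; Saskia: $432,000; Faisal: $432,000; Eira: $864,000; Noor: $432,000; Vidar: $432,000; Yusuf: $864,000; Ione: $864,000; Bertrand: $864,000

Bilal first takes $75,000, leaving a balance of $11,520,000. Bilal then takes two-fifths of the balance ($4,608,000), for a total of $4,683,000. The remaining $6,912,000 passes to the descendants.
No child survives, so the initial division is made at the grandchildren's generation.
The descendants' portion ($6,912,000) is divided into 8 shares of $864,000: Hanna, Zofia, Eira, Yusuf, Ione, and Bertrand each take $864,000; Qadir's $864,000 share passes to Qadir's issue; Liora's $864,000 share passes to Liora's issue.
Qadir's share ($864,000) is divided into 2 shares of $432,000: Saskia and Faisal each take $432,000.
Liora's share ($864,000) is divided into 2 shares of $432,000: Noor and Vidar each take $432,000.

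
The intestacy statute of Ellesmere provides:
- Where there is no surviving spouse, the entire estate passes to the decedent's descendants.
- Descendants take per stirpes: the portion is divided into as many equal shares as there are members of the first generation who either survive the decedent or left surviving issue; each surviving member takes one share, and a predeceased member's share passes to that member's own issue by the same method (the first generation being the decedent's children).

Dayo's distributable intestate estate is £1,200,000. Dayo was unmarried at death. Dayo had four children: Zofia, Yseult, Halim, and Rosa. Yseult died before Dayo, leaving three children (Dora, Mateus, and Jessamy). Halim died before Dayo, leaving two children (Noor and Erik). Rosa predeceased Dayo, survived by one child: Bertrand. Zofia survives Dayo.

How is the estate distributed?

Zofia: £300,000; Dora: £100,000; Mateus: £100,000; Jessamy: £100,000; Noor: £150,000; Erik: £150,000; Bertrand: £300,000

The entire £1,200,000 passes to the descendants.
That amount (£1,200,000) is divided into 4 shares of £300,000: Zofia takes £300,000; Yseult's £300,000 share passes to Yseult's issue; Halim's £300,000 share passes to Halim's issue; Rosa's £300,000 share passes to Rosa's issue.
Yseult's share (£300,000) is divided into 3 shares of £100,000: Dora, Mateus, and Jessamy each take £100,000.
Halim's share (£300,000) is divided into 2 shares of £150,000: Noor and Erik each take £150,000.
Rosa's share (£300,000) passes entirely to Bertrand.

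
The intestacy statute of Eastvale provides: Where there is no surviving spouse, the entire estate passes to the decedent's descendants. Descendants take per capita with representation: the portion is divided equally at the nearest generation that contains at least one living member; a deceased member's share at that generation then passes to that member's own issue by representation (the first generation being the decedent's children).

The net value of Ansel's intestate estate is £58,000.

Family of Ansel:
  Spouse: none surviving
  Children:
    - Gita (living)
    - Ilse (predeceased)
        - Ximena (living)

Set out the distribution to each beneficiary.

The entire £58,000 passes to the descendants.
That amount (£58,000) is divided into 2 shares of £29,000: Gita takes £29,000; Ilse's £29,000 share passes to Ilse's issue.
Ilse's share (£29,000) passes entirely to Ximena.

Gita: £29,000; Ximena: £29,000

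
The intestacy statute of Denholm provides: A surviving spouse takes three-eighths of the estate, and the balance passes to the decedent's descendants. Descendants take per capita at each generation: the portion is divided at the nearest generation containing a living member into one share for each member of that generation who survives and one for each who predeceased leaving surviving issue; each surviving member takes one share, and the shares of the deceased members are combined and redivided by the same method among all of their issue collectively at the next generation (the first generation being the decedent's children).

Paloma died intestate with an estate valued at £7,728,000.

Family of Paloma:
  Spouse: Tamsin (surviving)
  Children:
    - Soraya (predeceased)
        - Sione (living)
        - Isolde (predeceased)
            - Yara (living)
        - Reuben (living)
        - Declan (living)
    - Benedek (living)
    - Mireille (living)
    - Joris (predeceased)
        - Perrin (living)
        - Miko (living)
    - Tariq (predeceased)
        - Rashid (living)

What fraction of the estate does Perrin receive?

Tamsin takes three-eighths of £7,728,000 = £2,898,000. The remaining £4,830,000 passes to the descendants.
The descendants' portion (£4,830,000) is divided at the children's generation into 5 shares of £966,000. Benedek and Mireille each take £966,000. The 3 shares of the deceased (Soraya, Joris, and Tariq) are combined into a pool of £2,898,000.
That pool (£2,898,000) is divided at the grandchildren's generation into 7 shares of £414,000. Sione, Reuben, Declan, Perrin, Miko, and Rashid each take £414,000. The remaining share for the deceased Isolde (£414,000) is carried to the next generation.
That pool (£414,000) passes entirely to Yara, the sole taker at the great-grandchildren's generation.

Perrin receives 3/56 of the estate.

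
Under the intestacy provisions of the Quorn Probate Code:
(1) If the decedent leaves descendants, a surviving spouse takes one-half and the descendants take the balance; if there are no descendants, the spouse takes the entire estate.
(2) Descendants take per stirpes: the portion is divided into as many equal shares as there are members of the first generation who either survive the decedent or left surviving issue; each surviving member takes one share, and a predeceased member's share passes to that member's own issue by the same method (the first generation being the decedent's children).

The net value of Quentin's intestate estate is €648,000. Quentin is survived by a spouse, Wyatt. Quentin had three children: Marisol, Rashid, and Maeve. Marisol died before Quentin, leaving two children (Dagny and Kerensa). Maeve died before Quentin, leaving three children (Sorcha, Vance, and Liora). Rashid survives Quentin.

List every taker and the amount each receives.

Wyatt takes one-half of €648,000 = €324,000. The remaining €324,000 passes to the descendants.
The descendants' portion (€324,000) is divided into 3 shares of €108,000: Rashid takes €108,000; Marisol's €108,000 share passes to Marisol's issue; Maeve's €108,000 share passes to Maeve's issue.
Marisol's share (€108,000) is divided into 2 shares of €54,000: Dagny and Kerensa each take €54,000.
Maeve's share (€108,000) is divided into 3 shares of €36,000: Sorcha, Vance, and Liora each take €36,000.

Wyatt: €324,000; Dagny: €54,000; Kerensa: €54,000; Rashid: €108,000; Sorcha: €36,000; Vance: €36,000; Liora: €36,000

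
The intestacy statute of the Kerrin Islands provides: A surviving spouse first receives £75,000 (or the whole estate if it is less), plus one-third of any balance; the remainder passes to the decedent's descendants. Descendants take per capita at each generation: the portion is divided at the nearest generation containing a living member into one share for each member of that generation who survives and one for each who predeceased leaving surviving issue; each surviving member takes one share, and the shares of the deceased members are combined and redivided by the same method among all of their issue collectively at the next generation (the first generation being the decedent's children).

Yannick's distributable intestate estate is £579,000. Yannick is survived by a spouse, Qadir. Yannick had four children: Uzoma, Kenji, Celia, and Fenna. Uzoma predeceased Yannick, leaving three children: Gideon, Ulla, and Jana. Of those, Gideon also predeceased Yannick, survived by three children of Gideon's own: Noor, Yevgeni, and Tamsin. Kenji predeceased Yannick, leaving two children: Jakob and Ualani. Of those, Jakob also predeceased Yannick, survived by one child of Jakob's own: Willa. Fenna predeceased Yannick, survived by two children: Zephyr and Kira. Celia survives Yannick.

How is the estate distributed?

Qadir first takes £75,000, leaving a balance of £504,000. Qadir then takes one-third of the balance (£168,000), for a total of £243,000. The remaining £336,000 passes to the descendants.
The descendants' portion (£336,000) is divided at the children's generation into 4 shares of £84,000. Celia takes £84,000. The 3 shares of the deceased (Uzoma, Kenji, and Fenna) are combined into a pool of £252,000.
That pool (£252,000) is divided at the grandchildren's generation into 7 shares of £36,000. Ulla, Jana, Ualani, Zephyr, and Kira each take £36,000. The 2 shares of the deceased (Gideon and Jakob) are combined into a pool of £72,000.
That pool (£72,000) is divided at the great-grandchildren's generation equally among Noor, Yevgeni, Tamsin, and Willa: £18,000 each.

Qadir: £243,000; Noor: £18,000; Yevgeni: £18,000; Tamsin: £18,000; Ulla: £36,000; Jana: £36,000; Willa: £18,000; Ualani: £36,000; Celia: £84,000; Zephyr: £36,000; Kira: £36,000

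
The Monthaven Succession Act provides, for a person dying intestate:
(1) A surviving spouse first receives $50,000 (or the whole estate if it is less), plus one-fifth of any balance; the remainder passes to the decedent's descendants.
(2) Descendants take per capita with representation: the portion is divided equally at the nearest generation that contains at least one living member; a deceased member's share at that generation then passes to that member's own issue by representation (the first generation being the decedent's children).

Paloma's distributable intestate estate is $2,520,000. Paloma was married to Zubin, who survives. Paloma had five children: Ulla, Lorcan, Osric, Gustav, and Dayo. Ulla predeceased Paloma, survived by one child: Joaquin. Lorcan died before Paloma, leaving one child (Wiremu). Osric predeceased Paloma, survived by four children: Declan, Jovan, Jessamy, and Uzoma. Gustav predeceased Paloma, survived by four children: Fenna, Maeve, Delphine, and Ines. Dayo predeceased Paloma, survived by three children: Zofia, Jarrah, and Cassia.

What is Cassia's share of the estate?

Zubin first takes $50,000, leaving a balance of $2,470,000. Zubin then takes one-fifth of the balance ($494,000), for a total of $544,000. The remaining $1,976,000 passes to the descendants.
No child survives, so the initial division is made at the grandchildren's generation.
The descendants' portion ($1,976,000) is divided into 13 shares of $152,000: Joaquin, Wiremu, Declan, Jovan, Jessamy, Uzoma, Fenna, Maeve, Delphine, Ines, Zofia, Jarrah, and Cassia each take $152,000.

Cassia receives $152,000.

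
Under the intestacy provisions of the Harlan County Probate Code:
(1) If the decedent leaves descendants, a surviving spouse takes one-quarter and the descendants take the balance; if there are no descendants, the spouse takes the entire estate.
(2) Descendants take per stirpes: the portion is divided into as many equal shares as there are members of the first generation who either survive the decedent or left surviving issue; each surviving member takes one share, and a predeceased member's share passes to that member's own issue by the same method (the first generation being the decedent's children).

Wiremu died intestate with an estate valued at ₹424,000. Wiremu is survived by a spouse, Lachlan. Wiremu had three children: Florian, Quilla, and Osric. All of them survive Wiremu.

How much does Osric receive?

Lachlan takes one-quarter of ₹424,000 = ₹106,000. The remaining ₹318,000 passes to the descendants.
The descendants' portion (₹318,000) is divided into 3 shares of ₹106,000: Florian, Quilla, and Osric each take ₹106,000.

Osric receives ₹106,000.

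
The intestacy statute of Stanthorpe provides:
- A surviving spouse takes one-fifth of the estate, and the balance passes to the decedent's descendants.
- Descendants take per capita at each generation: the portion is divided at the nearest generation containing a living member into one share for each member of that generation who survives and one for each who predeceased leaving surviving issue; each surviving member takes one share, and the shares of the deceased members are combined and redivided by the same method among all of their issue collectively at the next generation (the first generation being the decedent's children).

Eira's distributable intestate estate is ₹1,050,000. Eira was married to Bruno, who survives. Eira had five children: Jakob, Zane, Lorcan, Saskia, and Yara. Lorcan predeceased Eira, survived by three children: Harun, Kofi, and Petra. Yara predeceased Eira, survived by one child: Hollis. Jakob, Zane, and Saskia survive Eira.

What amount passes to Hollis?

Hollis receives ₹84,000.

Bruno takes one-fifth of ₹1,050,000 = ₹210,000. The remaining ₹840,000 passes to the descendants.
The descendants' portion (₹840,000) is divided at the children's generation into 5 shares of ₹168,000. Jakob, Zane, and Saskia each take ₹168,000. The 2 shares of the deceased (Lorcan and Yara) are combined into a pool of ₹336,000.
That pool (₹336,000) is divided at the grandchildren's generation equally among Harun, Kofi, Petra, and Hollis: ₹84,000 each.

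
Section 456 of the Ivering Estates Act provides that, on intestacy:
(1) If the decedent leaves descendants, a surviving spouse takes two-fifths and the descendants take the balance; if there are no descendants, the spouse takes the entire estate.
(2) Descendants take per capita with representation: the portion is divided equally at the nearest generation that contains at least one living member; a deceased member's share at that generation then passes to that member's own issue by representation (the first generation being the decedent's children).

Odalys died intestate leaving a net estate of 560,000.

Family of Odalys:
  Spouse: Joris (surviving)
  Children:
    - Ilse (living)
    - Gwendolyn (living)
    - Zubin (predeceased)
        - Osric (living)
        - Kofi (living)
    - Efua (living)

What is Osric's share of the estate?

Osric receives 42,000.

Joris takes two-fifths of 560,000 = 224,000. The remaining 336,000 passes to the descendants.
The descendants' portion (336,000) is divided into 4 shares of 84,000: Ilse, Gwendolyn, and Efua each take 84,000; Zubin's 84,000 share passes to Zubin's issue.
Zubin's share (84,000) is divided into 2 shares of 42,000: Osric and Kofi each take 42,000.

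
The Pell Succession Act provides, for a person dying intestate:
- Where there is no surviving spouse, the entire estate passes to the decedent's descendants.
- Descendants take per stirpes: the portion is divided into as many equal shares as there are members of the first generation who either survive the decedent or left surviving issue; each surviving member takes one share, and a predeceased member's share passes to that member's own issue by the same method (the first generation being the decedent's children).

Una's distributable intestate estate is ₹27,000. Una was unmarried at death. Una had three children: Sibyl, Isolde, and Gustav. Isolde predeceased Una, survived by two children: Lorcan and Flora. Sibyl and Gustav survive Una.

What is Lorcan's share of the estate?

Lorcan receives ₹4,500.

The entire ₹27,000 passes to the descendants.
That amount (₹27,000) is divided into 3 shares of ₹9,000: Sibyl and Gustav each take ₹9,000; Isolde's ₹9,000 share passes to Isolde's issue.
Isolde's share (₹9,000) is divided into 2 shares of ₹4,500: Lorcan and Flora each take ₹4,500.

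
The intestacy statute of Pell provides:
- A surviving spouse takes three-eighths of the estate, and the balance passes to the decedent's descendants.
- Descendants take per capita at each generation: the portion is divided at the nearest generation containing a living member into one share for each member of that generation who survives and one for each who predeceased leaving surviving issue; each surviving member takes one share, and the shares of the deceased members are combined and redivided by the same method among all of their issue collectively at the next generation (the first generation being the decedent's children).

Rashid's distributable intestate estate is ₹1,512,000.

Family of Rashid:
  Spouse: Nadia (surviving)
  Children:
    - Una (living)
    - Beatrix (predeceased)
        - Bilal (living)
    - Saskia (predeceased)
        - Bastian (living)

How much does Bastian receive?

Bastian receives ₹315,000.

Nadia takes three-eighths of ₹1,512,000 = ₹567,000. The remaining ₹945,000 passes to the descendants.
The descendants' portion (₹945,000) is divided at the children's generation into 3 shares of ₹315,000. Una takes ₹315,000. The 2 shares of the deceased (Beatrix and Saskia) are combined into a pool of ₹630,000.
That pool (₹630,000) is divided at the grandchildren's generation equally among Bilal and Bastian: ₹315,000 each.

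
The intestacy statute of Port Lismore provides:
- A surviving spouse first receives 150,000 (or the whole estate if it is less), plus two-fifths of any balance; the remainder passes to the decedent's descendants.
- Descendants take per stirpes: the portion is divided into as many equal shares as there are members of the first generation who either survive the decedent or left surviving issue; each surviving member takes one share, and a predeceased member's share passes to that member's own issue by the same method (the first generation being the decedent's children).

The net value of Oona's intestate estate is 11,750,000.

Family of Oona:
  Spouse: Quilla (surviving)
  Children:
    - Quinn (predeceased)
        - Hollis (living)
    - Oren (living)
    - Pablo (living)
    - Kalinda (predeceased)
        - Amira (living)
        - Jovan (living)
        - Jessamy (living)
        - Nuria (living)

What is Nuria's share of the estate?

Nuria receives 435,000.

Quilla first takes 150,000, leaving a balance of 11,600,000. Quilla then takes two-fifths of the balance (4,640,000), for a total of 4,790,000. The remaining 6,960,000 passes to the descendants.
The descendants' portion (6,960,000) is divided into 4 shares of 1,740,000: Oren and Pablo each take 1,740,000; Quinn's 1,740,000 share passes to Quinn's issue; Kalinda's 1,740,000 share passes to Kalinda's issue.
Quinn's share (1,740,000) passes entirely to Hollis.
Kalinda's share (1,740,000) is divided into 4 shares of 435,000: Amira, Jovan, Jessamy, and Nuria each take 435,000.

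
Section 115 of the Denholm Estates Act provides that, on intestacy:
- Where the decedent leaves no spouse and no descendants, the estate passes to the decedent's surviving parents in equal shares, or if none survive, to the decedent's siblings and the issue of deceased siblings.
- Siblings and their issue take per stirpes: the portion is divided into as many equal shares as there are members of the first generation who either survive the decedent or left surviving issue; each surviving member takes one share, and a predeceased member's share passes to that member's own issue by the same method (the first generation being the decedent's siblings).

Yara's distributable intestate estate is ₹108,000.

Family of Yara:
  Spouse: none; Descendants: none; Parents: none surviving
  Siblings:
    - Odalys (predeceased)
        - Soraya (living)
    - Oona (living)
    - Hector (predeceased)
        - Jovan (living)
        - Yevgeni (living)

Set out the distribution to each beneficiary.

Soraya: ₹36,000; Oona: ₹36,000; Jovan: ₹18,000; Yevgeni: ₹18,000

The entire ₹108,000 passes to the siblings and their issue.
That amount (₹108,000) is divided into 3 shares of ₹36,000: Oona takes ₹36,000; Odalys's ₹36,000 share passes to Odalys's issue; Hector's ₹36,000 share passes to Hector's issue.
Odalys's share (₹36,000) passes entirely to Soraya.
Hector's share (₹36,000) is divided into 2 shares of ₹18,000: Jovan and Yevgeni each take ₹18,000.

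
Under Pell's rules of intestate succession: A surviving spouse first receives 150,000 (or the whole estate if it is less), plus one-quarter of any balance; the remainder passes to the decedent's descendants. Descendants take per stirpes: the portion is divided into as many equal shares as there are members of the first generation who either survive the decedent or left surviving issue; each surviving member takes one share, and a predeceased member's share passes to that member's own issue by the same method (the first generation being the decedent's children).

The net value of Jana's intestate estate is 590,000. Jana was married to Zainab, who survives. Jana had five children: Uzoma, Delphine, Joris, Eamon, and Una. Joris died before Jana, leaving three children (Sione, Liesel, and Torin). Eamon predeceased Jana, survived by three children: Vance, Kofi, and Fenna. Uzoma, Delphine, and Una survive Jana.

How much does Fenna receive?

Fenna receives 22,000.

Zainab first takes 150,000, leaving a balance of 440,000. Zainab then takes one-quarter of the balance (110,000), for a total of 260,000. The remaining 330,000 passes to the descendants.
The descendants' portion (330,000) is divided into 5 shares of 66,000: Uzoma, Delphine, and Una each take 66,000; Joris's 66,000 share passes to Joris's issue; Eamon's 66,000 share passes to Eamon's issue.
Joris's share (66,000) is divided into 3 shares of 22,000: Sione, Liesel, and Torin each take 22,000.
Eamon's share (66,000) is divided into 3 shares of 22,000: Vance, Kofi, and Fenna each take 22,000.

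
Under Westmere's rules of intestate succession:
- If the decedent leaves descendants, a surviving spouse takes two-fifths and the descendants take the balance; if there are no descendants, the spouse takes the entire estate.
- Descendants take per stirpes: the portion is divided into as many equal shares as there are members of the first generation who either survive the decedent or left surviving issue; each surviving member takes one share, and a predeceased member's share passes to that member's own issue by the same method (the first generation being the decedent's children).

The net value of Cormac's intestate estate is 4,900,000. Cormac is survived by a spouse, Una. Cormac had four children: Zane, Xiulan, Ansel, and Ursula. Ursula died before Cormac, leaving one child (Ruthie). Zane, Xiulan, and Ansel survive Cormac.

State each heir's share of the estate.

Una takes two-fifths of 4,900,000 = 1,960,000. The remaining 2,940,000 passes to the descendants.
The descendants' portion (2,940,000) is divided into 4 shares of 735,000: Zane, Xiulan, and Ansel each take 735,000; Ursula's 735,000 share passes to Ursula's issue.
Ursula's share (735,000) passes entirely to Ruthie.

Una: 1,960,000; Zane: 735,000; Xiulan: 735,000; Ansel: 735,000; Ruthie: 735,000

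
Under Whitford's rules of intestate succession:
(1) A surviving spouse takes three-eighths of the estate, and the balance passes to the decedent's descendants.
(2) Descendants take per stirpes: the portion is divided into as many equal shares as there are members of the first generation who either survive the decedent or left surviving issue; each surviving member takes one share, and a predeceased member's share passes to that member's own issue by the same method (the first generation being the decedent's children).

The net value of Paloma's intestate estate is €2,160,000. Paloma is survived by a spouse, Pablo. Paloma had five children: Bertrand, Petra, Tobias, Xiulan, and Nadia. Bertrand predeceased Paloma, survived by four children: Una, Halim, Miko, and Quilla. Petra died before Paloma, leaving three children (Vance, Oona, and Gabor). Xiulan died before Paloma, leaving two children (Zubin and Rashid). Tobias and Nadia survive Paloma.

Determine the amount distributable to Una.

Una receives €67,500.

Pablo takes three-eighths of €2,160,000 = €810,000. The remaining €1,350,000 passes to the descendants.
The descendants' portion (€1,350,000) is divided into 5 shares of €270,000: Tobias and Nadia each take €270,000; Bertrand's €270,000 share passes to Bertrand's issue; Petra's €270,000 share passes to Petra's issue; Xiulan's €270,000 share passes to Xiulan's issue.
Bertrand's share (€270,000) is divided into 4 shares of €67,500: Una, Halim, Miko, and Quilla each take €67,500.
Petra's share (€270,000) is divided into 3 shares of €90,000: Vance, Oona, and Gabor each take €90,000.
Xiulan's share (€270,000) is divided into 2 shares of €135,000: Zubin and Rashid each take €135,000.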